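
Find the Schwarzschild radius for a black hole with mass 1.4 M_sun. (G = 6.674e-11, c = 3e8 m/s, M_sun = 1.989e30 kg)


M = 1.4 * 1.989e30 kg = 2.7846e+30 kg. rs = 2GM/c^2 = 2 * 6.674e-11 * 2.7846e+30 / (3e8)^2 = 4129.8712

4129.8712 m


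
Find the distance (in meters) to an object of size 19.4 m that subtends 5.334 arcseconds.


D = size / theta_rad, theta_rad = 5.334 * pi/(180*3600) = 2.586e-05, D = 750194.4584

750194.4584 m


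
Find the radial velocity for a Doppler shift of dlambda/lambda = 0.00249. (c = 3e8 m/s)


v = (dlambda/lambda) * c = 0.00249 * 3e8 = 747000.0

747000.0 m/s


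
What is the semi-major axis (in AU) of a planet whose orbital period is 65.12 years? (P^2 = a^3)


a = P^(2/3) = 65.12^(2/3) = 16.1861

16.1861 AU


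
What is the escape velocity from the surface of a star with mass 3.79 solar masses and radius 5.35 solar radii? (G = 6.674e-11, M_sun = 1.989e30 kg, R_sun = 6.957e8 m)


M = 3.79 * 1.989e30 kg = 7.53831e+30 kg; R = 5.35 * 6.957e8 m = 3.721995e+09 m. v_esc = sqrt(2GM/R) = sqrt(2 * 6.674e-11 * 7.53831e+30 / 3.721995e+09) = 519944.7565

519944.7565 m/s


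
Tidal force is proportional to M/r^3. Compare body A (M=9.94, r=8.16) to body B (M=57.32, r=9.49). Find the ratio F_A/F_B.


Ratio = (M1/r1^3) / (M2/r2^3) = (9.94/8.16^3) / (57.32/9.49^3) = 0.2728

0.2728


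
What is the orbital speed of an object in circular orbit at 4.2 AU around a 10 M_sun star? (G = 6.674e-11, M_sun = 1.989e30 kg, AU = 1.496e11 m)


v = sqrt(GM/r) = sqrt(6.674e-11 * 1.989e+31 / 6.283e+11) = 45964.2365

45964.2365 m/s


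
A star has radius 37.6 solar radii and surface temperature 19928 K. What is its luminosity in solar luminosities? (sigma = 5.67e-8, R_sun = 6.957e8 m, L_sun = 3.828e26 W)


R = 37.6 * 6.957e8 m = 2.615832e+10 m. L = 4*pi*R^2*sigma*T^4 = 4*pi*(2.615832e+10)^2 * 5.67e-8 * 19928^4 = 7.688957805e+31 W. L/L_sun = 7.688957805e+31 / 3.828e26 = 200860.9667

200860.9667 L_sun


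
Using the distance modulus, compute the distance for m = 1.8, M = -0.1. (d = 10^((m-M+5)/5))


d = 10^((m - M + 5)/5) = 10^((1.8 - -0.1 + 5)/5) = 23.9883

23.9883 pc


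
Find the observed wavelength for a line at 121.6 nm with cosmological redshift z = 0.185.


lam_obs = lam_emit * (1 + z) = 121.6 * (1 + 0.185) = 144.096

144.096 nm


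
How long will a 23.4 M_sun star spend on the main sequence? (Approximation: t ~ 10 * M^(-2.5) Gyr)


t = 10 * M^(-2.5) = 10 * 23.4^(-2.5) = 0.0038

0.0038 Gyr


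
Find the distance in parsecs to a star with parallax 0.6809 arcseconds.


d = 1/p = 1/0.6809 = 1.4686

1.4686 pc


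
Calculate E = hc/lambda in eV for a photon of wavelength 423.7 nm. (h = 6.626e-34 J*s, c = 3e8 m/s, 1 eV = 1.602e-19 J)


E = hc/lambda = 6.626e-34 * 3e8 / 4.237e-07 = 4.692e-19 J = 2.9285 eV

2.9285 eV


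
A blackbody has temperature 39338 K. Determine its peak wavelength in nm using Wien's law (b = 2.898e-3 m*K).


lam_max = b / T = 2.898e-3 / 39338 = 7.367e-08 m = 73.6692 nm

73.6692 nm


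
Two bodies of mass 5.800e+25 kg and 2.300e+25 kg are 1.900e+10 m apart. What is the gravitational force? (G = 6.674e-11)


F = G*m1*m2/r^2 = 6.674e-11 * 5.800e+25 * 2.300e+25 / (1.900e+10)^2 = 6.674e-11 * 1.334e+51 / 3.610e+20 = 2.466e+20

2.466e+20 N


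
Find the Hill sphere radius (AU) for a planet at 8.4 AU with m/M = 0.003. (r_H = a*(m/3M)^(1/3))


r_H = a * (m/3M)^(1/3) = 8.4 * (0.003/3)^(1/3) = 0.84

0.84 AU


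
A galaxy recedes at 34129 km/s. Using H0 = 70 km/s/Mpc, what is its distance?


d = v / H0 = 34129 / 70 = 487.5571

487.5571 Mpc


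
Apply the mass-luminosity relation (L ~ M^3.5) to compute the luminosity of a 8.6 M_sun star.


L/L_sun = (M/M_sun)^3.5 = 8.6^3.5 = 1865.2823

1865.2823 L_sun


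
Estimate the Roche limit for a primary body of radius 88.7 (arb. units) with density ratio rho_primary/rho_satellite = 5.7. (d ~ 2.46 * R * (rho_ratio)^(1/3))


d_Roche = 2.46 * 88.7 * 5.7^(1/3) = 389.7777

389.7777


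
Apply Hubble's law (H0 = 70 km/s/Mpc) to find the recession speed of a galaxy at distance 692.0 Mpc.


v = H0 * d = 70 * 692.0 = 48440.0

48440.0 km/s


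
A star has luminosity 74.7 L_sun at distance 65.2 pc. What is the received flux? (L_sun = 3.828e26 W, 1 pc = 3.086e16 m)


F = L / (4*pi*d^2) = 2.860e+28 / (4*pi*(2.012e+18)^2) = 5.621e-10

5.621e-10 W/m^2


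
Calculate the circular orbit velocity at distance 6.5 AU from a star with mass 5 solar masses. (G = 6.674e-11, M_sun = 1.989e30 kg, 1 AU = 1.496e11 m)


v = sqrt(GM/r) = sqrt(6.674e-11 * 9.945e+30 / 9.724e+11) = 26126.0059

26126.0059 m/s


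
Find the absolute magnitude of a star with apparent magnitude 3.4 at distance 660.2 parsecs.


M = m - 5*log10(d) + 5 = 3.4 - 5*log10(660.2) + 5 = -5.6984

-5.6984


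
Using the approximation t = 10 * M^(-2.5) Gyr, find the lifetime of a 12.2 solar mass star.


t = 10 * M^(-2.5) = 10 * 12.2^(-2.5) = 0.0192

0.0192 Gyr


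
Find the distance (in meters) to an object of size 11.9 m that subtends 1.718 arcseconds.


D = size / theta_rad, theta_rad = 1.718 * pi/(180*3600) = 8.329e-06, D = 1.429e+06

1.429e+06 m


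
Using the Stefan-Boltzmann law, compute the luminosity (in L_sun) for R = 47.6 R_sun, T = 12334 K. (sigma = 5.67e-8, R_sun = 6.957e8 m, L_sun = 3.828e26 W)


R = 47.6 * 6.957e8 m = 3.311532e+10 m. L = 4*pi*R^2*sigma*T^4 = 4*pi*(3.311532e+10)^2 * 5.67e-8 * 12334^4 = 1.808283883e+31 W. L/L_sun = 1.808283883e+31 / 3.828e26 = 47238.3459

47238.3459 L_sun


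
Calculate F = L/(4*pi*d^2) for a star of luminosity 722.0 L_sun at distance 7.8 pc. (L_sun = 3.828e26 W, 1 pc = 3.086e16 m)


F = L / (4*pi*d^2) = 2.764e+29 / (4*pi*(2.407e+17)^2) = 3.796e-07

3.796e-07 W/m^2


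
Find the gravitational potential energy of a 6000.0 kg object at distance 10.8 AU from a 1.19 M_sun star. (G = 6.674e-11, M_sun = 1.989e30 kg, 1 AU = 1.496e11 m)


M = 1.19 * 1.989e30 kg = 2.36691e+30 kg; r = 10.8 AU * 1.496e11 m/AU = 1.61568e+12 m. U = -GM*m/r = -(6.674e-11 * 2.36691e+30 * 6000.0) / 1.61568e+12 = -5.866e+11

-5.866e+11 J


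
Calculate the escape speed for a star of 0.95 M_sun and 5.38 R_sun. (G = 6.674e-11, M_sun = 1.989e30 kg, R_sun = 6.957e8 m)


M = 0.95 * 1.989e30 kg = 1.88955e+30 kg; R = 5.38 * 6.957e8 m = 3.742866e+09 m. v_esc = sqrt(2GM/R) = sqrt(2 * 6.674e-11 * 1.88955e+30 / 3.742866e+09) = 259588.3235

259588.3235 m/s


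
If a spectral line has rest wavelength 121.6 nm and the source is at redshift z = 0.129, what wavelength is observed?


lam_obs = lam_emit * (1 + z) = 121.6 * (1 + 0.129) = 137.2864

137.2864 nm


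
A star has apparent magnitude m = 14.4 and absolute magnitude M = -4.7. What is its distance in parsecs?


d = 10^((m - M + 5)/5) = 10^((14.4 - -4.7 + 5)/5) = 66069.3448

66069.3448 pc


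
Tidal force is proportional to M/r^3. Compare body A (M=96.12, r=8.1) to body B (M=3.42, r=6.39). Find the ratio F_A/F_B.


Ratio = (M1/r1^3) / (M2/r2^3) = (96.12/8.1^3) / (3.42/6.39^3) = 13.7986

13.7986


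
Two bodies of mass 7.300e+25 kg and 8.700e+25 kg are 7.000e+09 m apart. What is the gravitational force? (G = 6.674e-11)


F = G*m1*m2/r^2 = 6.674e-11 * 7.300e+25 * 8.700e+25 / (7.000e+09)^2 = 6.674e-11 * 6.351e+51 / 4.900e+19 = 8.650e+21

8.650e+21 N


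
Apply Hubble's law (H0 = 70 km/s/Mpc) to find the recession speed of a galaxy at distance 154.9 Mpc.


v = H0 * d = 70 * 154.9 = 10843.0

10843.0 km/s


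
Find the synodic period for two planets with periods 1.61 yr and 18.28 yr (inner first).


1/P_syn = |1/P1 - 1/P2| = |1/1.61 - 1/18.28| => P_syn = 1.7655

1.7655 years


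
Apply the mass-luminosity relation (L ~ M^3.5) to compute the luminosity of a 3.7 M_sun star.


L/L_sun = (M/M_sun)^3.5 = 3.7^3.5 = 97.433

97.433 L_sun


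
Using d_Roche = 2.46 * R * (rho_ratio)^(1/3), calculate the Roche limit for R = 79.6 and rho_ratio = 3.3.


d_Roche = 2.46 * 79.6 * 3.3^(1/3) = 291.5319

291.5319


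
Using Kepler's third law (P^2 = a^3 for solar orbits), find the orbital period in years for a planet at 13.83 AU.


P = a^(3/2) = 13.83^1.5 = 51.432

51.432 years


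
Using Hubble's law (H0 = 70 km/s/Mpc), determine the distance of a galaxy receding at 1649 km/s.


d = v / H0 = 1649 / 70 = 23.5571

23.5571 Mpc


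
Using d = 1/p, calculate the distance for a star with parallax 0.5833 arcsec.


d = 1/p = 1/0.5833 = 1.7144

1.7144 pc


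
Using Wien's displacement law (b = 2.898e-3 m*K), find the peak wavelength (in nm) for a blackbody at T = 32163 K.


lam_max = b / T = 2.898e-3 / 32163 = 9.010e-08 m = 90.1035 nm

90.1035 nm


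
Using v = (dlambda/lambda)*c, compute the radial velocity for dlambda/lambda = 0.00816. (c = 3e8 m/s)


v = (dlambda/lambda) * c = 0.00816 * 3e8 = 2.448e+06

2.448e+06 m/s


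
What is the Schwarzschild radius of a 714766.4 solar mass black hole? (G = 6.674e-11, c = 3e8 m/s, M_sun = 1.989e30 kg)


M = 714766.4 * 1.989e30 kg = 1.42167037e+36 kg. rs = 2GM/c^2 = 2 * 6.674e-11 * 1.42167037e+36 / (3e8)^2 = 2.108e+09

2.108e+09 m


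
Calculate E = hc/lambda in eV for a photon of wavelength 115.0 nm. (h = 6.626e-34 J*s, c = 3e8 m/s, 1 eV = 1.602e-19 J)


E = hc/lambda = 6.626e-34 * 3e8 / 1.150e-07 = 1.729e-18 J = 10.7898 eV

10.7898 eV


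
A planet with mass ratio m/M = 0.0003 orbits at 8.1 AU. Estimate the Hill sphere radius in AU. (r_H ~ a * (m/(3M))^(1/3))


r_H = a * (m/3M)^(1/3) = 8.1 * (0.0003/3)^(1/3) = 0.376

0.376 AU


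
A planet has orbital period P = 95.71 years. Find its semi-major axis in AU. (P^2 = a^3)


a = P^(2/3) = 95.71^(2/3) = 20.9237

20.9237 AU


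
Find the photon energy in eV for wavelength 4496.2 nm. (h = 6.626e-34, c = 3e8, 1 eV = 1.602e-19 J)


E = hc/lambda = 6.626e-34 * 3e8 / 4.496e-06 = 4.421e-20 J = 0.276 eV

0.276 eV


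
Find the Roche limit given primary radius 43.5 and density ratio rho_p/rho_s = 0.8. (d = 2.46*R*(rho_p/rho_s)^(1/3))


d_Roche = 2.46 * 43.5 * 0.8^(1/3) = 99.3393

99.3393


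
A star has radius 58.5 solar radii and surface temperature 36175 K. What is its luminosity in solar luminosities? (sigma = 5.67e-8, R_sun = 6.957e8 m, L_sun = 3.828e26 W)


R = 58.5 * 6.957e8 m = 4.069845e+10 m. L = 4*pi*R^2*sigma*T^4 = 4*pi*(4.069845e+10)^2 * 5.67e-8 * 36175^4 = 2.021076819e+33 W. L/L_sun = 2.021076819e+33 / 3.828e26 = 5.280e+06

5.280e+06 L_sun


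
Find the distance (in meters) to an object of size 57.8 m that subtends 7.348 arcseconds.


D = size / theta_rad, theta_rad = 7.348 * pi/(180*3600) = 3.562e-05, D = 1.622e+06

1.622e+06 m


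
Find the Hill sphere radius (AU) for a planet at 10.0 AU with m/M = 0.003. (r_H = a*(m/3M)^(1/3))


r_H = a * (m/3M)^(1/3) = 10.0 * (0.003/3)^(1/3) = 1.0

1.0 AU


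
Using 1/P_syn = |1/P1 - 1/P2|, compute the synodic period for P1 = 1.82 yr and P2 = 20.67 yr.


1/P_syn = |1/P1 - 1/P2| = |1/1.82 - 1/20.67| => P_syn = 1.9957

1.9957 years


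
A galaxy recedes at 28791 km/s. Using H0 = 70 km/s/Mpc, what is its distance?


d = v / H0 = 28791 / 70 = 411.3

411.3 Mpc


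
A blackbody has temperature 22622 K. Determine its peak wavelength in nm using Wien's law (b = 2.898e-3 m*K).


lam_max = b / T = 2.898e-3 / 22622 = 1.281e-07 m = 128.1054 nm

128.1054 nm


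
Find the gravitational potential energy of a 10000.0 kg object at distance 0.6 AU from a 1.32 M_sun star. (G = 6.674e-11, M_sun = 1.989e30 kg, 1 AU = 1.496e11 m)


M = 1.32 * 1.989e30 kg = 2.62548e+30 kg; r = 0.6 AU * 1.496e11 m/AU = 8.976e+10 m. U = -GM*m/r = -(6.674e-11 * 2.62548e+30 * 10000.0) / 8.976e+10 = -1.952e+13

-1.952e+13 J


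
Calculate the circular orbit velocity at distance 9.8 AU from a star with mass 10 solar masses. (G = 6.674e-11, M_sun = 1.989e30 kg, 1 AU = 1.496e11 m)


v = sqrt(GM/r) = sqrt(6.674e-11 * 1.989e+31 / 1.466e+12) = 30090.6562

30090.6562 m/s


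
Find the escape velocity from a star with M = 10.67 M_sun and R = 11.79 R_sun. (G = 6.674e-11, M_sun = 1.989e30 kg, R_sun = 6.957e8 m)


M = 10.67 * 1.989e30 kg = 2.122263e+31 kg; R = 11.79 * 6.957e8 m = 8.202303e+09 m. v_esc = sqrt(2GM/R) = sqrt(2 * 6.674e-11 * 2.122263e+31 / 8.202303e+09) = 587678.4913

587678.4913 m/s


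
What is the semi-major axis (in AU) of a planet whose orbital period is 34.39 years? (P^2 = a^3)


a = P^(2/3) = 34.39^(2/3) = 10.5752

10.5752 AU


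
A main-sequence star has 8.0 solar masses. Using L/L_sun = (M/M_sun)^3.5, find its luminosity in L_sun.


L/L_sun = (M/M_sun)^3.5 = 8.0^3.5 = 1448.1547

1448.1547 L_sun


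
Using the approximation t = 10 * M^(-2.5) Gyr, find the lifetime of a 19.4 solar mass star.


t = 10 * M^(-2.5) = 10 * 19.4^(-2.5) = 0.006

0.006 Gyr


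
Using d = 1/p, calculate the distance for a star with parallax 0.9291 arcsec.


d = 1/p = 1/0.9291 = 1.0763

1.0763 pc


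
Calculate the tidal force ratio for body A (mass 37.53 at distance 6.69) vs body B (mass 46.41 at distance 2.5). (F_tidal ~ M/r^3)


Ratio = (M1/r1^3) / (M2/r2^3) = (37.53/6.69^3) / (46.41/2.5^3) = 0.0422

0.0422


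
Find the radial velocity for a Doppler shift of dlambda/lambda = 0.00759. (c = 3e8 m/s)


v = (dlambda/lambda) * c = 0.00759 * 3e8 = 2.277e+06

2.277e+06 m/s


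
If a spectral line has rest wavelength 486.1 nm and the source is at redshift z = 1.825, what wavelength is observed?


lam_obs = lam_emit * (1 + z) = 486.1 * (1 + 1.825) = 1373.2325

1373.2325 nm


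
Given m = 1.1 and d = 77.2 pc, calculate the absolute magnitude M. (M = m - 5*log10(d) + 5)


M = m - 5*log10(d) + 5 = 1.1 - 5*log10(77.2) + 5 = -3.3381

-3.3381


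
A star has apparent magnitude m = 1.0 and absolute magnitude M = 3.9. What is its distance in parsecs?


d = 10^((m - M + 5)/5) = 10^((1.0 - 3.9 + 5)/5) = 2.6303

2.6303 pc


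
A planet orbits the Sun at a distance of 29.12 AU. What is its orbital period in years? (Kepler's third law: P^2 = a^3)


P = a^(3/2) = 29.12^1.5 = 157.1401

157.1401 years


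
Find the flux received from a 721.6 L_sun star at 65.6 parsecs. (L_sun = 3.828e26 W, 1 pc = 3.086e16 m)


F = L / (4*pi*d^2) = 2.762e+29 / (4*pi*(2.024e+18)^2) = 5.364e-09

5.364e-09 W/m^2


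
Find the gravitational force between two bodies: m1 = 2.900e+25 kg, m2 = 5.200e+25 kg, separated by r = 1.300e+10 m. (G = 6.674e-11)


F = G*m1*m2/r^2 = 6.674e-11 * 2.900e+25 * 5.200e+25 / (1.300e+10)^2 = 6.674e-11 * 1.508e+51 / 1.690e+20 = 5.955e+20

5.955e+20 N


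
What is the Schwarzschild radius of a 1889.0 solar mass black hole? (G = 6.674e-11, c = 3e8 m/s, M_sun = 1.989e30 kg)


M = 1889.0 * 1.989e30 kg = 3.757221e+33 kg. rs = 2GM/c^2 = 2 * 6.674e-11 * 3.757221e+33 / (3e8)^2 = 5.572e+06

5.572e+06 m


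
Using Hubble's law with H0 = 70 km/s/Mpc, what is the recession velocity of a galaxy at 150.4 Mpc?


v = H0 * d = 70 * 150.4 = 10528.0

10528.0 km/s


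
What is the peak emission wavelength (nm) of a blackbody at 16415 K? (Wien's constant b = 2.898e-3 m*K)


lam_max = b / T = 2.898e-3 / 16415 = 1.765e-07 m = 176.5458 nm

176.5458 nm


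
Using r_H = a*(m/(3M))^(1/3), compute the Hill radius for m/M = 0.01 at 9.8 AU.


r_H = a * (m/3M)^(1/3) = 9.8 * (0.01/3)^(1/3) = 1.4639

1.4639 AU


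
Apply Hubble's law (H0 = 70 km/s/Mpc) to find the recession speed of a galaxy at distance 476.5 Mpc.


v = H0 * d = 70 * 476.5 = 33355.0

33355.0 km/s


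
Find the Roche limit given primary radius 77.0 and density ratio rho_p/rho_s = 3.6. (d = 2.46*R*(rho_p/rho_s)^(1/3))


d_Roche = 2.46 * 77.0 * 3.6^(1/3) = 290.3087

290.3087


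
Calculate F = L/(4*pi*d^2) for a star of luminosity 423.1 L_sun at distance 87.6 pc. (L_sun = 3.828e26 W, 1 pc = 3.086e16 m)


F = L / (4*pi*d^2) = 1.620e+29 / (4*pi*(2.703e+18)^2) = 1.764e-09

1.764e-09 W/m^2


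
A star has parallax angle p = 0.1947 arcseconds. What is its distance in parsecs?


d = 1/p = 1/0.1947 = 5.1361

5.1361 pc


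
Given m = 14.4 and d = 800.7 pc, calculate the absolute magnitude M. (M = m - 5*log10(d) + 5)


M = m - 5*log10(d) + 5 = 14.4 - 5*log10(800.7) + 5 = 4.8827

4.8827


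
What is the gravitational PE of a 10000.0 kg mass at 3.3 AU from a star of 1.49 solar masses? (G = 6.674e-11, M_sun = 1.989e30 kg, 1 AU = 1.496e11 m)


M = 1.49 * 1.989e30 kg = 2.96361e+30 kg; r = 3.3 AU * 1.496e11 m/AU = 4.9368e+11 m. U = -GM*m/r = -(6.674e-11 * 2.96361e+30 * 10000.0) / 4.9368e+11 = -4.006e+12

-4.006e+12 J


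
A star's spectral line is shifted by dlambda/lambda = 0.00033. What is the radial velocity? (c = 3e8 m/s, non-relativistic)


v = (dlambda/lambda) * c = 0.00033 * 3e8 = 99000.0

99000.0 m/s


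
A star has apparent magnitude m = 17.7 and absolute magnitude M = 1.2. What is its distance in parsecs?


d = 10^((m - M + 5)/5) = 10^((17.7 - 1.2 + 5)/5) = 19952.6231

19952.6231 pc


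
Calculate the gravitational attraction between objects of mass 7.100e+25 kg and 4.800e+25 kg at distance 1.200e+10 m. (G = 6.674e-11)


F = G*m1*m2/r^2 = 6.674e-11 * 7.100e+25 * 4.800e+25 / (1.200e+10)^2 = 6.674e-11 * 3.408e+51 / 1.440e+20 = 1.580e+21

1.580e+21 N


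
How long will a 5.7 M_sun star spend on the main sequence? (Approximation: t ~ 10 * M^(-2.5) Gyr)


t = 10 * M^(-2.5) = 10 * 5.7^(-2.5) = 0.1289

0.1289 Gyr


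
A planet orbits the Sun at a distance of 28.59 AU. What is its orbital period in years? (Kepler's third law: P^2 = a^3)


P = a^(3/2) = 28.59^1.5 = 152.8696

152.8696 years


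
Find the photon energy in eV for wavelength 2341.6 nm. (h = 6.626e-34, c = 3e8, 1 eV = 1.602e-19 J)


E = hc/lambda = 6.626e-34 * 3e8 / 2.342e-06 = 8.489e-20 J = 0.5299 eV

0.5299 eV


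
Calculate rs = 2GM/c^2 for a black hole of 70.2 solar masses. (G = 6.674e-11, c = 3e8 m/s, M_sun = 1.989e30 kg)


M = 70.2 * 1.989e30 kg = 1.396278e+32 kg. rs = 2GM/c^2 = 2 * 6.674e-11 * 1.396278e+32 / (3e8)^2 = 207083.5416

207083.5416 m


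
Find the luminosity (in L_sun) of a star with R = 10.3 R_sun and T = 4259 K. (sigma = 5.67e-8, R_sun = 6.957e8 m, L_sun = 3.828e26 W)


R = 10.3 * 6.957e8 m = 7.16571e+09 m. L = 4*pi*R^2*sigma*T^4 = 4*pi*(7.16571e+09)^2 * 5.67e-8 * 4259^4 = 1.20376563e+28 W. L/L_sun = 1.20376563e+28 / 3.828e26 = 31.4463

31.4463 L_sun


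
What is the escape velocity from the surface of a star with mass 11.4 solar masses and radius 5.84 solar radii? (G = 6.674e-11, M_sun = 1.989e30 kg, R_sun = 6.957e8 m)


M = 11.4 * 1.989e30 kg = 2.26746e+31 kg; R = 5.84 * 6.957e8 m = 4.062888e+09 m. v_esc = sqrt(2GM/R) = sqrt(2 * 6.674e-11 * 2.26746e+31 / 4.062888e+09) = 863098.7567

863098.7567 m/s


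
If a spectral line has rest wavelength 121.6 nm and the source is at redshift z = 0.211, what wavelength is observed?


lam_obs = lam_emit * (1 + z) = 121.6 * (1 + 0.211) = 147.2576

147.2576 nm


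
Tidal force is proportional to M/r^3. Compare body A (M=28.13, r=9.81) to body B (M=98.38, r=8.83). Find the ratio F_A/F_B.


Ratio = (M1/r1^3) / (M2/r2^3) = (28.13/9.81^3) / (98.38/8.83^3) = 0.2085

0.2085


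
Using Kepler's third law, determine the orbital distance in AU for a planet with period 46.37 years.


a = P^(2/3) = 46.37^(2/3) = 12.907

12.907 AU


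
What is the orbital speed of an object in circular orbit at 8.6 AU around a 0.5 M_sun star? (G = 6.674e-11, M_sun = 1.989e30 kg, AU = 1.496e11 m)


v = sqrt(GM/r) = sqrt(6.674e-11 * 9.945e+29 / 1.287e+12) = 7182.58

7182.58 m/s


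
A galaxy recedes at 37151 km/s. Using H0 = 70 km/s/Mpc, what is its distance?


d = v / H0 = 37151 / 70 = 530.7286

530.7286 Mpc


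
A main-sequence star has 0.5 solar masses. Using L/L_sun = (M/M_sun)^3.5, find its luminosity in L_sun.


L/L_sun = (M/M_sun)^3.5 = 0.5^3.5 = 0.0884

0.0884 L_sun


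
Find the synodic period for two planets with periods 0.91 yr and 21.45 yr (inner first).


1/P_syn = |1/P1 - 1/P2| = |1/0.91 - 1/21.45| => P_syn = 0.9503

0.9503 years


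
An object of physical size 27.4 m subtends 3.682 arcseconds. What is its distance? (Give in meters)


D = size / theta_rad, theta_rad = 3.682 * pi/(180*3600) = 1.785e-05, D = 1.535e+06

1.535e+06 m


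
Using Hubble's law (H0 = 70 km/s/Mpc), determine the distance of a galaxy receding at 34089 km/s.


d = v / H0 = 34089 / 70 = 486.9857

486.9857 Mpc


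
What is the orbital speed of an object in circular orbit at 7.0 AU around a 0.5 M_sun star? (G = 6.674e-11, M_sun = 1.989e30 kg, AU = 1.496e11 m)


v = sqrt(GM/r) = sqrt(6.674e-11 * 9.945e+29 / 1.047e+12) = 7961.2393

7961.2393 m/s


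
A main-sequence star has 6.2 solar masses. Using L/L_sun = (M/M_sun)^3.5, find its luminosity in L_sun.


L/L_sun = (M/M_sun)^3.5 = 6.2^3.5 = 593.4319

593.4319 L_sun


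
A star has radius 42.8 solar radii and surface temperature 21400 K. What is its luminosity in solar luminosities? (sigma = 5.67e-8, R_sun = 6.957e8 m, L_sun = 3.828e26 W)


R = 42.8 * 6.957e8 m = 2.977596e+10 m. L = 4*pi*R^2*sigma*T^4 = 4*pi*(2.977596e+10)^2 * 5.67e-8 * 21400^4 = 1.324889204e+32 W. L/L_sun = 1.324889204e+32 / 3.828e26 = 346104.8076

346104.8076 L_sun


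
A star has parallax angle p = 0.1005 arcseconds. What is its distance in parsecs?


d = 1/p = 1/0.1005 = 9.9502

9.9502 pc


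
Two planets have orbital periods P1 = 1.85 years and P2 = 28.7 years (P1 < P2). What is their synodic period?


1/P_syn = |1/P1 - 1/P2| = |1/1.85 - 1/28.7| => P_syn = 1.9775

1.9775 years


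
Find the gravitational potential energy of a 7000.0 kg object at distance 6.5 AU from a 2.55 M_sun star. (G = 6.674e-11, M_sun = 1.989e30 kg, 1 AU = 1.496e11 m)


M = 2.55 * 1.989e30 kg = 5.07195e+30 kg; r = 6.5 AU * 1.496e11 m/AU = 9.724e+11 m. U = -GM*m/r = -(6.674e-11 * 5.07195e+30 * 7000.0) / 9.724e+11 = -2.437e+12

-2.437e+12 J


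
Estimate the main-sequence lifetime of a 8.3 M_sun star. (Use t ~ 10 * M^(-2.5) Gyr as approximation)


t = 10 * M^(-2.5) = 10 * 8.3^(-2.5) = 0.0504

0.0504 Gyr


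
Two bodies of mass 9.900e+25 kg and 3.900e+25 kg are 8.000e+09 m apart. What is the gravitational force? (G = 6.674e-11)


F = G*m1*m2/r^2 = 6.674e-11 * 9.900e+25 * 3.900e+25 / (8.000e+09)^2 = 6.674e-11 * 3.861e+51 / 6.400e+19 = 4.026e+21

4.026e+21 N


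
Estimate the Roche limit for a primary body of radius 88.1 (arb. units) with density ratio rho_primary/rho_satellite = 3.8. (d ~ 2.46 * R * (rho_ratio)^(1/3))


d_Roche = 2.46 * 88.1 * 3.8^(1/3) = 338.1989

338.1989


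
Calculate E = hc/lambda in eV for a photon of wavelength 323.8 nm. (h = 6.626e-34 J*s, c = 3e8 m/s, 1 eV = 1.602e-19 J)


E = hc/lambda = 6.626e-34 * 3e8 / 3.238e-07 = 6.139e-19 J = 3.8321 eV

3.8321 eV


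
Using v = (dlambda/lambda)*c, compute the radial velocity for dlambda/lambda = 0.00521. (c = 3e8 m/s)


v = (dlambda/lambda) * c = 0.00521 * 3e8 = 1.563e+06

1.563e+06 m/s


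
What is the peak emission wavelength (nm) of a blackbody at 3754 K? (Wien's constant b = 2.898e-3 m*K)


lam_max = b / T = 2.898e-3 / 3754 = 7.720e-07 m = 771.9766 nm

771.9766 nm


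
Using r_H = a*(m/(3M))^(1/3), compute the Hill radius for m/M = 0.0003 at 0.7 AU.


r_H = a * (m/3M)^(1/3) = 0.7 * (0.0003/3)^(1/3) = 0.0325

0.0325 AU


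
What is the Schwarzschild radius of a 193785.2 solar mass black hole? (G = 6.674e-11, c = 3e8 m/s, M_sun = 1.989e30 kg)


M = 193785.2 * 1.989e30 kg = 3.854387628e+35 kg. rs = 2GM/c^2 = 2 * 6.674e-11 * 3.854387628e+35 / (3e8)^2 = 5.716e+08

5.716e+08 m


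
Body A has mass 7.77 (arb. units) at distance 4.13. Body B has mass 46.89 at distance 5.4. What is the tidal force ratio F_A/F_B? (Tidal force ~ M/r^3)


Ratio = (M1/r1^3) / (M2/r2^3) = (7.77/4.13^3) / (46.89/5.4^3) = 0.3704

0.3704


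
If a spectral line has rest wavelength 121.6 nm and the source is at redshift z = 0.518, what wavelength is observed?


lam_obs = lam_emit * (1 + z) = 121.6 * (1 + 0.518) = 184.5888

184.5888 nm


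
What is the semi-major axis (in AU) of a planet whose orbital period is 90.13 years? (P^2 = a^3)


a = P^(2/3) = 90.13^(2/3) = 20.1023

20.1023 AU


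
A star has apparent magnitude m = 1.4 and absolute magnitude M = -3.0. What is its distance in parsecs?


d = 10^((m - M + 5)/5) = 10^((1.4 - -3.0 + 5)/5) = 75.8578

75.8578 pc


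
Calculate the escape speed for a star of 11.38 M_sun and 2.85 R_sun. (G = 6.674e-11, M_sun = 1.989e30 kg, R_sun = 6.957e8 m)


M = 11.38 * 1.989e30 kg = 2.263482e+31 kg; R = 2.85 * 6.957e8 m = 1.982745e+09 m. v_esc = sqrt(2GM/R) = sqrt(2 * 6.674e-11 * 2.263482e+31 / 1.982745e+09) = 1.234e+06

1.234e+06 m/s


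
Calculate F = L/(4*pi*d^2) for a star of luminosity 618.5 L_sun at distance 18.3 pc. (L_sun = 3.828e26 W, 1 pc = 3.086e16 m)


F = L / (4*pi*d^2) = 2.368e+29 / (4*pi*(5.647e+17)^2) = 5.908e-08

5.908e-08 W/m^2


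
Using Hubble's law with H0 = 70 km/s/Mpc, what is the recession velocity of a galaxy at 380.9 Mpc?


v = H0 * d = 70 * 380.9 = 26663.0

26663.0 km/s


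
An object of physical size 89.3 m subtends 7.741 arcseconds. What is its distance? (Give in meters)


D = size / theta_rad, theta_rad = 7.741 * pi/(180*3600) = 3.753e-05, D = 2.379e+06

2.379e+06 m


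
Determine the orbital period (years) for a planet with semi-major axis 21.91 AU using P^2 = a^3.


P = a^(3/2) = 21.91^1.5 = 102.5566

102.5566 years


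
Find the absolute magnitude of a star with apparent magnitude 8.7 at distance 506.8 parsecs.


M = m - 5*log10(d) + 5 = 8.7 - 5*log10(506.8) + 5 = 0.1758

0.1758


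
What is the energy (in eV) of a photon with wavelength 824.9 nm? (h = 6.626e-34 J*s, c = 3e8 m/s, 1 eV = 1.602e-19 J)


E = hc/lambda = 6.626e-34 * 3e8 / 8.249e-07 = 2.410e-19 J = 1.5042 eV

1.5042 eV


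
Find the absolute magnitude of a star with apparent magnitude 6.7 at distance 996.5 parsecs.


M = m - 5*log10(d) + 5 = 6.7 - 5*log10(996.5) + 5 = -3.2924

-3.2924


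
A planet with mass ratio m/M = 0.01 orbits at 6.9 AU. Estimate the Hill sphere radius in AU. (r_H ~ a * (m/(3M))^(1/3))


r_H = a * (m/3M)^(1/3) = 6.9 * (0.01/3)^(1/3) = 1.0307

1.0307 AU


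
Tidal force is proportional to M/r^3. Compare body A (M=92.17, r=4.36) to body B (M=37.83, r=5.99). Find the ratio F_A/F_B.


Ratio = (M1/r1^3) / (M2/r2^3) = (92.17/4.36^3) / (37.83/5.99^3) = 6.3179

6.3179


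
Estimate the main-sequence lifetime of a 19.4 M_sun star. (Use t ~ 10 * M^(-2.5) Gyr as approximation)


t = 10 * M^(-2.5) = 10 * 19.4^(-2.5) = 0.006

0.006 Gyr


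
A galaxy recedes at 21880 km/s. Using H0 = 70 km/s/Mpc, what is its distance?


d = v / H0 = 21880 / 70 = 312.5714

312.5714 Mpc


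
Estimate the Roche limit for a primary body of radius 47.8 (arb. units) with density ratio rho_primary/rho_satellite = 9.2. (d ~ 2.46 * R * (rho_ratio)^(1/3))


d_Roche = 2.46 * 47.8 * 9.2^(1/3) = 246.3914

246.3914


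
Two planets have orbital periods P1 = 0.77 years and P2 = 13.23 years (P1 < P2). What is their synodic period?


1/P_syn = |1/P1 - 1/P2| = |1/0.77 - 1/13.23| => P_syn = 0.8176

0.8176 years


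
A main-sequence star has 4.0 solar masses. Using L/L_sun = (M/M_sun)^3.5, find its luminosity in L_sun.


L/L_sun = (M/M_sun)^3.5 = 4.0^3.5 = 128.0

128.0 L_sun


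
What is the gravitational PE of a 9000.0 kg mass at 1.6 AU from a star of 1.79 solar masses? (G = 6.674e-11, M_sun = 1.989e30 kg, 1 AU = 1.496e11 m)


M = 1.79 * 1.989e30 kg = 3.56031e+30 kg; r = 1.6 AU * 1.496e11 m/AU = 2.3936e+11 m. U = -GM*m/r = -(6.674e-11 * 3.56031e+30 * 9000.0) / 2.3936e+11 = -8.934e+12

-8.934e+12 J


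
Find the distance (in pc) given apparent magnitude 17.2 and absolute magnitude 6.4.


d = 10^((m - M + 5)/5) = 10^((17.2 - 6.4 + 5)/5) = 1445.4398

1445.4398 pc


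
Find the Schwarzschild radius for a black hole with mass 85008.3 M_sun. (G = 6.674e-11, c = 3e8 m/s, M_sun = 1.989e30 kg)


M = 85008.3 * 1.989e30 kg = 1.690815087e+35 kg. rs = 2GM/c^2 = 2 * 6.674e-11 * 1.690815087e+35 / (3e8)^2 = 2.508e+08

2.508e+08 m


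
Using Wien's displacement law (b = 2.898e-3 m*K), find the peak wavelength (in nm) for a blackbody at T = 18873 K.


lam_max = b / T = 2.898e-3 / 18873 = 1.536e-07 m = 153.5527 nm

153.5527 nm


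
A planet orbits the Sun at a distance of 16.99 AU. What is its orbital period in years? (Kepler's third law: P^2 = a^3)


P = a^(3/2) = 16.99^1.5 = 70.031

70.031 years


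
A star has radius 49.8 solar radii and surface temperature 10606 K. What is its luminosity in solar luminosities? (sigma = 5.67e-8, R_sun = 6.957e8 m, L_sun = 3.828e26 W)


R = 49.8 * 6.957e8 m = 3.464586e+10 m. L = 4*pi*R^2*sigma*T^4 = 4*pi*(3.464586e+10)^2 * 5.67e-8 * 10606^4 = 1.082186486e+31 W. L/L_sun = 1.082186486e+31 / 3.828e26 = 28270.2844

28270.2844 L_sun


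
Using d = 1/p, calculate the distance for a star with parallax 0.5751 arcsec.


d = 1/p = 1/0.5751 = 1.7388

1.7388 pc


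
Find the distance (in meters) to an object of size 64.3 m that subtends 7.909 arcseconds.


D = size / theta_rad, theta_rad = 7.909 * pi/(180*3600) = 3.834e-05, D = 1.677e+06

1.677e+06 m


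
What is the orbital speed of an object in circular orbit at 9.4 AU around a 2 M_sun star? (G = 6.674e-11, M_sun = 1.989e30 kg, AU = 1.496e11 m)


v = sqrt(GM/r) = sqrt(6.674e-11 * 3.978e+30 / 1.406e+12) = 13740.2858

13740.2858 m/s


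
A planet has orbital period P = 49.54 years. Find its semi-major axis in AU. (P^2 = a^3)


a = P^(2/3) = 49.54^(2/3) = 13.4887

13.4887 AU


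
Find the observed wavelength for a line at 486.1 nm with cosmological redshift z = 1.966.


lam_obs = lam_emit * (1 + z) = 486.1 * (1 + 1.966) = 1441.7726

1441.7726 nm


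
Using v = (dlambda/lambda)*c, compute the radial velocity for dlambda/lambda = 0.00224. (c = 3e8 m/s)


v = (dlambda/lambda) * c = 0.00224 * 3e8 = 672000.0

672000.0 m/s


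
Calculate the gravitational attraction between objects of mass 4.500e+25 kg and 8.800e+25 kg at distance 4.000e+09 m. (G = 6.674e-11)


F = G*m1*m2/r^2 = 6.674e-11 * 4.500e+25 * 8.800e+25 / (4.000e+09)^2 = 6.674e-11 * 3.960e+51 / 1.600e+19 = 1.652e+22

1.652e+22 N


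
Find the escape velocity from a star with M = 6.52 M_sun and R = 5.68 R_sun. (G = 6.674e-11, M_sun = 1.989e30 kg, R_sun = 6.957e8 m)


M = 6.52 * 1.989e30 kg = 1.296828e+31 kg; R = 5.68 * 6.957e8 m = 3.951576e+09 m. v_esc = sqrt(2GM/R) = sqrt(2 * 6.674e-11 * 1.296828e+31 / 3.951576e+09) = 661856.9275

661856.9275 m/s


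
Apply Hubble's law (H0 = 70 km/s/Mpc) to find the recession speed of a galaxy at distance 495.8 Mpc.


v = H0 * d = 70 * 495.8 = 34706.0

34706.0 km/s


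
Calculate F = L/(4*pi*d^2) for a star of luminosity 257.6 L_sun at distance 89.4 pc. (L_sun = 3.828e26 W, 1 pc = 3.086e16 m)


F = L / (4*pi*d^2) = 9.861e+28 / (4*pi*(2.759e+18)^2) = 1.031e-09

1.031e-09 W/m^2


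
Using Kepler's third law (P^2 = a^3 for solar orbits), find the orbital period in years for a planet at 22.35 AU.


P = a^(3/2) = 22.35^1.5 = 105.6614

105.6614 years


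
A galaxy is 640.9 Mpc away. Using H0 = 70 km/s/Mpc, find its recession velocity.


v = H0 * d = 70 * 640.9 = 44863.0

44863.0 km/s


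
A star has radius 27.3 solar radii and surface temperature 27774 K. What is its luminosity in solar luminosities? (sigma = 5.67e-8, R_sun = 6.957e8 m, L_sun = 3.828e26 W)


R = 27.3 * 6.957e8 m = 1.899261e+10 m. L = 4*pi*R^2*sigma*T^4 = 4*pi*(1.899261e+10)^2 * 5.67e-8 * 27774^4 = 1.529381908e+32 W. L/L_sun = 1.529381908e+32 / 3.828e26 = 399525.0544

399525.0544 L_sun


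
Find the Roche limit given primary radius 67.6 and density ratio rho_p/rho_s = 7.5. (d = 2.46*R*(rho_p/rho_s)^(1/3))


d_Roche = 2.46 * 67.6 * 7.5^(1/3) = 325.5134

325.5134


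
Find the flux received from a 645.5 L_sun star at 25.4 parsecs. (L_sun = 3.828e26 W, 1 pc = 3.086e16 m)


F = L / (4*pi*d^2) = 2.471e+29 / (4*pi*(7.838e+17)^2) = 3.200e-08

3.200e-08 W/m^2


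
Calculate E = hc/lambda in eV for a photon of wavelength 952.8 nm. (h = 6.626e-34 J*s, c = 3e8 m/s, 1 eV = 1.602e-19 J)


E = hc/lambda = 6.626e-34 * 3e8 / 9.528e-07 = 2.086e-19 J = 1.3023 eV

1.3023 eV


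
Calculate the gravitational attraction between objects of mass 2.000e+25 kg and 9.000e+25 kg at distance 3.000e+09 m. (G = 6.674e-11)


F = G*m1*m2/r^2 = 6.674e-11 * 2.000e+25 * 9.000e+25 / (3.000e+09)^2 = 6.674e-11 * 1.800e+51 / 9.000e+18 = 1.335e+22

1.335e+22 N


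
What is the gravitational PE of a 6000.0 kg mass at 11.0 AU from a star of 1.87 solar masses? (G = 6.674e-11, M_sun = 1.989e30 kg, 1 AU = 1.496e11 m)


M = 1.87 * 1.989e30 kg = 3.71943e+30 kg; r = 11.0 AU * 1.496e11 m/AU = 1.6456e+12 m. U = -GM*m/r = -(6.674e-11 * 3.71943e+30 * 6000.0) / 1.6456e+12 = -9.051e+11

-9.051e+11 J


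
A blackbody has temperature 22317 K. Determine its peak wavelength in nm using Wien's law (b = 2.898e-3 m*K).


lam_max = b / T = 2.898e-3 / 22317 = 1.299e-07 m = 129.8562 nm

129.8562 nm


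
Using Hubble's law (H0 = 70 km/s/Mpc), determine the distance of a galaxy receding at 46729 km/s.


d = v / H0 = 46729 / 70 = 667.5571

667.5571 Mpc


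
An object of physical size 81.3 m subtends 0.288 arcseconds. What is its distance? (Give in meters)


D = size / theta_rad, theta_rad = 0.288 * pi/(180*3600) = 1.396e-06, D = 5.823e+07

5.823e+07 m


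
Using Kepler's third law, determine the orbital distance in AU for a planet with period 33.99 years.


a = P^(2/3) = 33.99^(2/3) = 10.493

10.493 AU


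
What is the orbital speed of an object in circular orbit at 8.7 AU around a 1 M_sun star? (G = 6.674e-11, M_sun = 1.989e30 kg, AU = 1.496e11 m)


v = sqrt(GM/r) = sqrt(6.674e-11 * 1.989e+30 / 1.302e+12) = 10099.1557

10099.1557 m/s


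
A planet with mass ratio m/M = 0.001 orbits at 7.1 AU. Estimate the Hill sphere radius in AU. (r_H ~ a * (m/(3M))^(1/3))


r_H = a * (m/3M)^(1/3) = 7.1 * (0.001/3)^(1/3) = 0.4923

0.4923 AU


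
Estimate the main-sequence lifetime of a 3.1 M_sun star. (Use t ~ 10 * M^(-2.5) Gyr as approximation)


t = 10 * M^(-2.5) = 10 * 3.1^(-2.5) = 0.591

0.591 Gyr


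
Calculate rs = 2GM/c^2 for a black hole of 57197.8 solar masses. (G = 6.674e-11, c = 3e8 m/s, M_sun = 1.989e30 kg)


M = 57197.8 * 1.989e30 kg = 1.137664242e+35 kg. rs = 2GM/c^2 = 2 * 6.674e-11 * 1.137664242e+35 / (3e8)^2 = 1.687e+08

1.687e+08 m


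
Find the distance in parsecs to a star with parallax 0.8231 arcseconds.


d = 1/p = 1/0.8231 = 1.2149

1.2149 pc


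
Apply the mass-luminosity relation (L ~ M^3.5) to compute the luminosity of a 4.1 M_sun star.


L/L_sun = (M/M_sun)^3.5 = 4.1^3.5 = 139.5544

139.5544 L_sun


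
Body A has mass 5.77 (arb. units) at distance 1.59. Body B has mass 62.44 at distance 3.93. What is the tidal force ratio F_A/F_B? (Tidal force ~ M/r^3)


Ratio = (M1/r1^3) / (M2/r2^3) = (5.77/1.59^3) / (62.44/3.93^3) = 1.3954

1.3954


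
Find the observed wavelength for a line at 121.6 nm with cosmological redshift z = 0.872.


lam_obs = lam_emit * (1 + z) = 121.6 * (1 + 0.872) = 227.6352

227.6352 nm


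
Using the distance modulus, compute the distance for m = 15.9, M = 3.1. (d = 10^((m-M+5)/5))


d = 10^((m - M + 5)/5) = 10^((15.9 - 3.1 + 5)/5) = 3630.7805

3630.7805 pc


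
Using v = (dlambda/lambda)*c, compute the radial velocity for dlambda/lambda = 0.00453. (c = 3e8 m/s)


v = (dlambda/lambda) * c = 0.00453 * 3e8 = 1.359e+06

1.359e+06 m/s


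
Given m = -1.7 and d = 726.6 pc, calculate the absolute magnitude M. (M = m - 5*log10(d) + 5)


M = m - 5*log10(d) + 5 = -1.7 - 5*log10(726.6) + 5 = -11.0065

-11.0065


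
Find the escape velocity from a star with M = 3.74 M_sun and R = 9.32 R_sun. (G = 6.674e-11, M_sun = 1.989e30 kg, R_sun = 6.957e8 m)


M = 3.74 * 1.989e30 kg = 7.43886e+30 kg; R = 9.32 * 6.957e8 m = 6.483924e+09 m. v_esc = sqrt(2GM/R) = sqrt(2 * 6.674e-11 * 7.43886e+30 / 6.483924e+09) = 391329.2709

391329.2709 m/s


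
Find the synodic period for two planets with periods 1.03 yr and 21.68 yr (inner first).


1/P_syn = |1/P1 - 1/P2| = |1/1.03 - 1/21.68| => P_syn = 1.0814

1.0814 years


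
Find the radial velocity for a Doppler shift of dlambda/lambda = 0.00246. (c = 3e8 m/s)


v = (dlambda/lambda) * c = 0.00246 * 3e8 = 738000.0

738000.0 m/s


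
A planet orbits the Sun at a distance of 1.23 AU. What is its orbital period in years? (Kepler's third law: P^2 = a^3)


P = a^(3/2) = 1.23^1.5 = 1.3641

1.3641 years


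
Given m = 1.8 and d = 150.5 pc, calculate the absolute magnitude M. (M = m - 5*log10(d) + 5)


M = m - 5*log10(d) + 5 = 1.8 - 5*log10(150.5) + 5 = -4.0877

-4.0877


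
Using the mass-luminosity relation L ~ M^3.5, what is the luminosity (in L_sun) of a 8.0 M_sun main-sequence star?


L/L_sun = (M/M_sun)^3.5 = 8.0^3.5 = 1448.1547

1448.1547 L_sun


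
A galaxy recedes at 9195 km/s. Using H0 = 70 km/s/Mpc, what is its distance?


d = v / H0 = 9195 / 70 = 131.3571

131.3571 Mpc


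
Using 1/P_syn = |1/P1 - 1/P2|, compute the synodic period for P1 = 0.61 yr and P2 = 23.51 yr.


1/P_syn = |1/P1 - 1/P2| = |1/0.61 - 1/23.51| => P_syn = 0.6262

0.6262 years


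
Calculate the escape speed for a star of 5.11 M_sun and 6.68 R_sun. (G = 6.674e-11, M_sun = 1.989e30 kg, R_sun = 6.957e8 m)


M = 5.11 * 1.989e30 kg = 1.016379e+31 kg; R = 6.68 * 6.957e8 m = 4.647276e+09 m. v_esc = sqrt(2GM/R) = sqrt(2 * 6.674e-11 * 1.016379e+31 / 4.647276e+09) = 540302.1649

540302.1649 m/s


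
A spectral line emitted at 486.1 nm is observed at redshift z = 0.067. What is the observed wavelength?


lam_obs = lam_emit * (1 + z) = 486.1 * (1 + 0.067) = 518.6687

518.6687 nm


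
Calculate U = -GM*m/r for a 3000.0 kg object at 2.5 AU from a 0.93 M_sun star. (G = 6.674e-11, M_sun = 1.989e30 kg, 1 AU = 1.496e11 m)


M = 0.93 * 1.989e30 kg = 1.84977e+30 kg; r = 2.5 AU * 1.496e11 m/AU = 3.74e+11 m. U = -GM*m/r = -(6.674e-11 * 1.84977e+30 * 3000.0) / 3.74e+11 = -9.903e+11

-9.903e+11 J


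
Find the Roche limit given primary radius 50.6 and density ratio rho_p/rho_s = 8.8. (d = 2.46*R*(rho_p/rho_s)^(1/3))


d_Roche = 2.46 * 50.6 * 8.8^(1/3) = 256.9882

256.9882


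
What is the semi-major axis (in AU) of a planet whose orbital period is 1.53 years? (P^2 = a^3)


a = P^(2/3) = 1.53^(2/3) = 1.3278

1.3278 AU


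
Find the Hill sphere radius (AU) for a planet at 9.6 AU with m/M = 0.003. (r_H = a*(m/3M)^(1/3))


r_H = a * (m/3M)^(1/3) = 9.6 * (0.003/3)^(1/3) = 0.96

0.96 AU


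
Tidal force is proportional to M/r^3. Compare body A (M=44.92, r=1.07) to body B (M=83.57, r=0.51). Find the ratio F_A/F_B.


Ratio = (M1/r1^3) / (M2/r2^3) = (44.92/1.07^3) / (83.57/0.51^3) = 0.0582

0.0582


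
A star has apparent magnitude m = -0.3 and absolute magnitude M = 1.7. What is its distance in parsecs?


d = 10^((m - M + 5)/5) = 10^((-0.3 - 1.7 + 5)/5) = 3.9811

3.9811 pc


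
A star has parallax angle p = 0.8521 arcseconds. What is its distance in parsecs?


d = 1/p = 1/0.8521 = 1.1736

1.1736 pc


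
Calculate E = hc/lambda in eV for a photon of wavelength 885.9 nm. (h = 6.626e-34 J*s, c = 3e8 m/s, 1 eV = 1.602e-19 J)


E = hc/lambda = 6.626e-34 * 3e8 / 8.859e-07 = 2.244e-19 J = 1.4006 eV

1.4006 eV


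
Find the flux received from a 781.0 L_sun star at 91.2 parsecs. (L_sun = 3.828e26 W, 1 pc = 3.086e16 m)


F = L / (4*pi*d^2) = 2.990e+29 / (4*pi*(2.814e+18)^2) = 3.004e-09

3.004e-09 W/m^2


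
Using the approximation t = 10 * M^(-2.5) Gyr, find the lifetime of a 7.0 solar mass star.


t = 10 * M^(-2.5) = 10 * 7.0^(-2.5) = 0.0771

0.0771 Gyr


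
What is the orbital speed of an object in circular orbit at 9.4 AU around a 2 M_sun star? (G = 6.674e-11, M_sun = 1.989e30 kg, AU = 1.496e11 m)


v = sqrt(GM/r) = sqrt(6.674e-11 * 3.978e+30 / 1.406e+12) = 13740.2858

13740.2858 m/s
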